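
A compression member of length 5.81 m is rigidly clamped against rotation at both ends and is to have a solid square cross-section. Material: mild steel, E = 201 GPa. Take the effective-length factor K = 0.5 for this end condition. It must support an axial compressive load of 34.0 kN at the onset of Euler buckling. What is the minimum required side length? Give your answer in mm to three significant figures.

L_e = K·L = 0.5 × 5.81 = 2.905 m
Required I = P_cr·L_e²/(π²E) = 3.400×10^4 × 2.905² / (π² × 2.01×10^11) = 1.446×10^-7 m⁴
I_req = 1.446×10^5 mm⁴
Solid square: I = a⁴/12  ⇒  a = (12I)^(1/4) = (12×1.446×10^5)^(1/4) = 36.3 mm

a ≈ 36.3 mm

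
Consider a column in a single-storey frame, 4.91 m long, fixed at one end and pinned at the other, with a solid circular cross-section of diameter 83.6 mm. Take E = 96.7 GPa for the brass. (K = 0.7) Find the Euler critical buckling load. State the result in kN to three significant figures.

I = πd⁴/64 = π×83.6⁴/64 = 2.398×10^6 mm⁴
I = 2.398×10^6 mm⁴ = 2.398×10^-6 m⁴
Effective length L_e = K·L = 0.7 × 4.91 = 3.437 m
P_cr = π²EI / L_e² = π² × 96.7×10⁹ × 2.398×10^-6 / 3.437² = 1.937×10^5 N

P_cr ≈ 194 kN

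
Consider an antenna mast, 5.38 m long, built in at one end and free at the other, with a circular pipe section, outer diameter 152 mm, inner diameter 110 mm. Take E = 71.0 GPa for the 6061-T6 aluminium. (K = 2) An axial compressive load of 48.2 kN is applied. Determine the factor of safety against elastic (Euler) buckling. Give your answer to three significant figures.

d_o = 152 mm, d_i = 110 mm
I = π(d_o⁴ − d_i⁴)/64 = π(152⁴ − 110.0⁴)/64 = 1.902×10^7 mm⁴
I = 1.902×10^7 mm⁴ = 1.902×10^-5 m⁴
Effective length L_e = K·L = 2 × 5.38 = 10.76 m
P_cr = π²EI / L_e² = π² × 71.0×10⁹ × 1.902×10^-5 / 10.76² = 1.151×10^5 N
Factor of safety n = P_cr / P = 115.09 / 48.2 = 2.39

n ≈ 2.39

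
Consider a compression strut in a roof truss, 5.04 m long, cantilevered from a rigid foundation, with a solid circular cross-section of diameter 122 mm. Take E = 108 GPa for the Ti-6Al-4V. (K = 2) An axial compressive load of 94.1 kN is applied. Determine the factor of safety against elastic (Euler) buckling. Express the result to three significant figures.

I = πd⁴/64 = π×122⁴/64 = 1.087×10^7 mm⁴
I = 1.087×10^7 mm⁴ = 1.087×10^-5 m⁴
Effective length L_e = K·L = 2 × 5.04 = 10.08 m
P_cr = π²EI / L_e² = π² × 108×10⁹ × 1.087×10^-5 / 10.08² = 1.141×10^5 N
Factor of safety n = P_cr / P = 114.08 / 94.1 = 1.21

n ≈ 1.21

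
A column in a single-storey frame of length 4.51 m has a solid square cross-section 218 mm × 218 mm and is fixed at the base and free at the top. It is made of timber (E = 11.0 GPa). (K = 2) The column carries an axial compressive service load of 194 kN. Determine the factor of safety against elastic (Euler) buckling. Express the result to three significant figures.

I = a⁴/12 = 218⁴/12 = 1.882×10^8 mm⁴
I = 1.882×10^8 mm⁴ = 1.882×10^-4 m⁴
Effective length L_e = K·L = 2 × 4.51 = 9.020 m
P_cr = π²EI / L_e² = π² × 11.0×10⁹ × 1.882×10^-4 / 9.020² = 2.511×10^5 N
Factor of safety n = P_cr / P = 251.14 / 194 = 1.29

n ≈ 1.29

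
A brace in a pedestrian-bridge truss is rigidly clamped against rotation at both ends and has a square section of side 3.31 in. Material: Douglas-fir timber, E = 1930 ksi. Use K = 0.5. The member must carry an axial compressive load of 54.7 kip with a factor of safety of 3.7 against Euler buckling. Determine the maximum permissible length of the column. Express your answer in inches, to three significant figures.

I = a⁴/12 = 3.31⁴/12 = 10.00 in⁴
Required critical load P_cr = n·P = 3.7 × 54.7 = 202.4 kip = 2.024×10^5 lb
From P_cr = π²EI/(K·L)²:  L = (1/K)·√(π²EI/P_cr) = (1/0.5)·√(π²×1.93×10^6×10.00/2.024×10^5)
L = 61.4 in

L_max ≈ 61.4 in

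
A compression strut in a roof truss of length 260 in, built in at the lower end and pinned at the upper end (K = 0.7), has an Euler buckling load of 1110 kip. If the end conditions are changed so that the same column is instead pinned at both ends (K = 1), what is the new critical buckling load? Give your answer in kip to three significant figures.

P_cr ≈ 544 kip

P_cr ∝ 1/K², so P_cr,new = P_cr,old × (K_old/K_new)² = 1110 × (0.7/1)²
= 1110 × 0.4900 = 544 kip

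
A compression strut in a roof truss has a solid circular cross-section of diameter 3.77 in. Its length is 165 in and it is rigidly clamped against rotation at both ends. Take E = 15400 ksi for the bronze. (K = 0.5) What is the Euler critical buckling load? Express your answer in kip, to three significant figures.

P_cr ≈ 221 kip

I = πd⁴/64 = π×3.77⁴/64 = 9.916 in⁴
Effective length L_e = K·L = 0.5 × 165 = 82.50 in
P_cr = π²EI / L_e² = π² × 15400×10³ × 9.916 / 82.50² = 2.214×10^5 lb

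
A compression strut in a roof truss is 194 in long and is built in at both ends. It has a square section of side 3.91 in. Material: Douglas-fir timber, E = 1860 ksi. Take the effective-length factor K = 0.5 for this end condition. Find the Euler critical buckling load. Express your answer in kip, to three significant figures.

P_cr ≈ 38.0 kip

I = a⁴/12 = 3.91⁴/12 = 19.48 in⁴
Effective length L_e = K·L = 0.5 × 194 = 97.00 in
P_cr = π²EI / L_e² = π² × 1860×10³ × 19.48 / 97.00² = 3.800×10^4 lb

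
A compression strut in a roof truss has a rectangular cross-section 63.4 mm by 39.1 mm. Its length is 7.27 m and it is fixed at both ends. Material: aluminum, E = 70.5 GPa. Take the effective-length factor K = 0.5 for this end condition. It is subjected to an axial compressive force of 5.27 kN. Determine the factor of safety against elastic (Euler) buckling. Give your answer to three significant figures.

n ≈ 3.16

Buckling occurs about the weak axis: I_min = h·b³/12 with b = 39.1 mm (the shorter side).
I_min = 63.4×39.1³/12 = 3.158×10^5 mm⁴
I = 3.158×10^5 mm⁴ = 3.158×10^-7 m⁴
Effective length L_e = K·L = 0.5 × 7.27 = 3.635 m
P_cr = π²EI / L_e² = π² × 70.5×10⁹ × 3.158×10^-7 / 3.635² = 1.663×10^4 N
Factor of safety n = P_cr / P = 16.631 / 5.27 = 3.16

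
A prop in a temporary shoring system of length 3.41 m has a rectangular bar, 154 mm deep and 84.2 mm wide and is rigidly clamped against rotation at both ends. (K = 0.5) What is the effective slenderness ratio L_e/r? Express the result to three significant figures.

λ ≈ 70.1

Buckling occurs about the weak axis: I_min = h·b³/12 with b = 84.2 mm (the shorter side).
I_min = 154×84.2³/12 = 7.661×10^6 mm⁴
A = 1.297×10^4 mm²;  r_min = √(I/A) = √(7.661×10^6/1.297×10^4) = 24.31 mm
L_e = K·L = 0.5 × 3.41 m = 1.705 m = 1705.0 mm
λ = L_e / r_min = 1705.0 / 24.31 = 70.1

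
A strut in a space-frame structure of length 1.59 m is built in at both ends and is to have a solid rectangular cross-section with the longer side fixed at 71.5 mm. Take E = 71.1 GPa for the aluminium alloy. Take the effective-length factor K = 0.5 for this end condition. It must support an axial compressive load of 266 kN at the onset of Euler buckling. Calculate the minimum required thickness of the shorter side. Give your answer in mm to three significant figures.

b ≈ 34.3 mm

L_e = K·L = 0.5 × 1.59 = 0.7950 m
Required I = P_cr·L_e²/(π²E) = 2.660×10^5 × 0.7950² / (π² × 7.11×10^10) = 2.396×10^-7 m⁴
I_req = 2.396×10^5 mm⁴
Rectangle, weak axis: I_min = h·b³/12 with h = 71.5 mm fixed  ⇒  b = (12I/h)^(1/3) = 34.3 mm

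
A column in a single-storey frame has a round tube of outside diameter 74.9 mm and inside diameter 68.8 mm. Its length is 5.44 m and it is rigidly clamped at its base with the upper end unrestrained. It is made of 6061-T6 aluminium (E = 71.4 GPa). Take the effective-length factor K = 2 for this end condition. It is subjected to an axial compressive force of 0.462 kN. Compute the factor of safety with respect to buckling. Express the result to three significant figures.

d_o = 74.9 mm, d_i = 68.8 mm
I = π(d_o⁴ − d_i⁴)/64 = π(74.9⁴ − 68.80⁴)/64 = 4.451×10^5 mm⁴
I = 4.451×10^5 mm⁴ = 4.451×10^-7 m⁴
Effective length L_e = K·L = 2 × 5.44 = 10.88 m
P_cr = π²EI / L_e² = π² × 71.4×10⁹ × 4.451×10^-7 / 10.88² = 2.649×10^3 N
Factor of safety n = P_cr / P = 2.6495 / 0.462 = 5.73

n ≈ 5.73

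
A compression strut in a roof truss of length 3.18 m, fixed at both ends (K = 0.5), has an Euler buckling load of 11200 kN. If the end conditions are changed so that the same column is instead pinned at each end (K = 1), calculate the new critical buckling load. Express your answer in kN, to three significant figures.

P_cr ≈ 2800 kN

P_cr ∝ 1/K², so P_cr,new = P_cr,old × (K_old/K_new)² = 11200 × (0.5/1)²
= 11200 × 0.2500 = 2800 kN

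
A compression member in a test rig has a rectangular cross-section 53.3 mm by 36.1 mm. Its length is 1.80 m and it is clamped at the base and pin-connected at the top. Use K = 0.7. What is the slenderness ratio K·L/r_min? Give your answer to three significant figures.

λ ≈ 121

For a rectangle r_min = b/√12 = 36.1/√12 = 10.42 mm
L_e = K·L = 0.7 × 1.80 m = 1.260 m = 1260.0 mm
λ = L_e / r_min = 1260.0 / 10.42 = 121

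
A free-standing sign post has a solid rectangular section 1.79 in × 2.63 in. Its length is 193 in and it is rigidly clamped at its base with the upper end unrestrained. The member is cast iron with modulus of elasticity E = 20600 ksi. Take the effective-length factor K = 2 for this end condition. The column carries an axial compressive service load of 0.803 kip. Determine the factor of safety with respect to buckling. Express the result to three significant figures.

n ≈ 2.14

Buckling occurs about the weak axis: I_min = h·b³/12 with b = 1.79 in (the shorter side).
I_min = 2.63×1.79³/12 = 1.257 in⁴
Effective length L_e = K·L = 2 × 193 = 386.0 in
P_cr = π²EI / L_e² = π² × 20600×10³ × 1.257 / 386.0² = 1.715×10^3 lb
Factor of safety n = P_cr / P = 1.7152 / 0.803 = 2.14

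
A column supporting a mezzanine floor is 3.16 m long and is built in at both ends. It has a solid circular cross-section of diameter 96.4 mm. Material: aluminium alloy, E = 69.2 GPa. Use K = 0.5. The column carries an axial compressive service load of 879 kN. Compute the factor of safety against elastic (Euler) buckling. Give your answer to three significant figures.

I = πd⁴/64 = π×96.4⁴/64 = 4.239×10^6 mm⁴
I = 4.239×10^6 mm⁴ = 4.239×10^-6 m⁴
Effective length L_e = K·L = 0.5 × 3.16 = 1.580 m
P_cr = π²EI / L_e² = π² × 69.2×10⁹ × 4.239×10^-6 / 1.580² = 1.160×10^6 N
Factor of safety n = P_cr / P = 1159.8 / 879 = 1.32

n ≈ 1.32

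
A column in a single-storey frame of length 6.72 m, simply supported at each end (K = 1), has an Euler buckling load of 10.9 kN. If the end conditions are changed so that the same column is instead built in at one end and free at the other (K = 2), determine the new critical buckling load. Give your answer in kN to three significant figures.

P_cr ≈ 2.72 kN

P_cr ∝ 1/K², so P_cr,new = P_cr,old × (K_old/K_new)² = 10.9 × (1/2)²
= 10.9 × 0.2500 = 2.72 kN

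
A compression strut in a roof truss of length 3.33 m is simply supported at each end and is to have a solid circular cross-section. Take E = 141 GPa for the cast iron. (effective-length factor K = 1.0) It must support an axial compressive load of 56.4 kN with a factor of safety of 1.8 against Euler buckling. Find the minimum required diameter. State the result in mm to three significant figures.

d ≈ 63.7 mm

Required P_cr = n·P = 1.8 × 56.4 = 101.5 kN
L_e = K·L = 1 × 3.33 = 3.330 m
Required I = P_cr·L_e²/(π²E) = 1.015×10^5 × 3.330² / (π² × 1.41×10^11) = 8.089×10^-7 m⁴
I_req = 8.089×10^5 mm⁴
Solid circle: I = πd⁴/64  ⇒  d = (64I/π)^(1/4) = (64×8.089×10^5/π)^(1/4) = 63.7 mm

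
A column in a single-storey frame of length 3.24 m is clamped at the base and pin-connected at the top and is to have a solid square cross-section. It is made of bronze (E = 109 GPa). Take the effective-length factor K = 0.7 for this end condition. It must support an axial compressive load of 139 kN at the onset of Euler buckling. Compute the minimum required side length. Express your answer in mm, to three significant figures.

L_e = K·L = 0.7 × 3.24 = 2.268 m
Required I = P_cr·L_e²/(π²E) = 1.390×10^5 × 2.268² / (π² × 1.09×10^11) = 6.646×10^-7 m⁴
I_req = 6.646×10^5 mm⁴
Solid square: I = a⁴/12  ⇒  a = (12I)^(1/4) = (12×6.646×10^5)^(1/4) = 53.1 mm

a ≈ 53.1 mm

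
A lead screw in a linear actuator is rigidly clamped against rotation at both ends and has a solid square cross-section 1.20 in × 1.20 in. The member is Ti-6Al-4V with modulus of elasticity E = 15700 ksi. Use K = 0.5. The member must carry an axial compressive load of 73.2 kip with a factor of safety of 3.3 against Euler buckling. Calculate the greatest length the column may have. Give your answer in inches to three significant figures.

L_max ≈ 21.1 in

I = a⁴/12 = 1.20⁴/12 = 0.1728 in⁴
Required critical load P_cr = n·P = 3.3 × 73.2 = 241.6 kip = 2.416×10^5 lb
From P_cr = π²EI/(K·L)²:  L = (1/K)·√(π²EI/P_cr) = (1/0.5)·√(π²×1.57×10^7×0.1728/2.416×10^5)
L = 21.1 in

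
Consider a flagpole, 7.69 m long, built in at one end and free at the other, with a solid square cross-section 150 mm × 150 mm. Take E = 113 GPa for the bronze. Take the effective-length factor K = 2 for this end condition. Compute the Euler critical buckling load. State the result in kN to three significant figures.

P_cr ≈ 199 kN

I = a⁴/12 = 150⁴/12 = 4.219×10^7 mm⁴
I = 4.219×10^7 mm⁴ = 4.219×10^-5 m⁴
Effective length L_e = K·L = 2 × 7.69 = 15.38 m
P_cr = π²EI / L_e² = π² × 113×10⁹ × 4.219×10^-5 / 15.38² = 1.989×10^5 N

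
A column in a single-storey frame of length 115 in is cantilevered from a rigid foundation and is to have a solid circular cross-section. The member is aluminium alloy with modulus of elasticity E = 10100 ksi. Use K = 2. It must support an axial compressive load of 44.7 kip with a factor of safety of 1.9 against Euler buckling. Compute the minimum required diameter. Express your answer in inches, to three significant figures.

d ≈ 5.50 in

Required P_cr = n·P = 1.9 × 44.7 = 84.93 kip
L_e = K·L = 2 × 115 = 230.0 in
Required I = P_cr·L_e²/(π²E) = 8.493×10^4 × 230.0² / (π² × 1.01×10^7) = 45.07 in⁴
Solid circle: I = πd⁴/64  ⇒  d = (64I/π)^(1/4) = (64×45.07/π)^(1/4) = 5.50 in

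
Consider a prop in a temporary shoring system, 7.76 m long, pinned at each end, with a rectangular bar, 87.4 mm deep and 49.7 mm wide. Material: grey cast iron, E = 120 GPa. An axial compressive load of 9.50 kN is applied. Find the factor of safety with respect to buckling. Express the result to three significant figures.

n ≈ 1.85

Buckling occurs about the weak axis: I_min = h·b³/12 with b = 49.7 mm (the shorter side).
I_min = 87.4×49.7³/12 = 8.941×10^5 mm⁴
I = 8.941×10^5 mm⁴ = 8.941×10^-7 m⁴
Effective length L_e = K·L = 1 × 7.76 = 7.760 m
P_cr = π²EI / L_e² = π² × 120×10⁹ × 8.941×10^-7 / 7.760² = 1.759×10^4 N
Factor of safety n = P_cr / P = 17.586 / 9.50 = 1.85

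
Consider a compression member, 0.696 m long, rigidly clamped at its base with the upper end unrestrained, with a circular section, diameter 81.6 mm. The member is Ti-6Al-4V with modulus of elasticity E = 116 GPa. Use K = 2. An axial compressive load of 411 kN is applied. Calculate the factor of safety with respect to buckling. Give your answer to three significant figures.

n ≈ 3.13

I = πd⁴/64 = π×81.6⁴/64 = 2.176×10^6 mm⁴
I = 2.176×10^6 mm⁴ = 2.176×10^-6 m⁴
Effective length L_e = K·L = 2 × 0.696 = 1.392 m
P_cr = π²EI / L_e² = π² × 116×10⁹ × 2.176×10^-6 / 1.392² = 1.286×10^6 N
Factor of safety n = P_cr / P = 1285.9 / 411 = 3.13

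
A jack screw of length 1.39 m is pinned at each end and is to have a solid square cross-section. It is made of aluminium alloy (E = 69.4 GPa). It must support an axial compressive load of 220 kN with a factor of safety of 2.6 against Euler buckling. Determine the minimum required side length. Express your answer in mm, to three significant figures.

a ≈ 66.3 mm

Required P_cr = n·P = 2.6 × 220 = 572.0 kN
L_e = K·L = 1 × 1.39 = 1.390 m
Required I = P_cr·L_e²/(π²E) = 5.720×10^5 × 1.390² / (π² × 6.94×10^10) = 1.613×10^-6 m⁴
I_req = 1.613×10^6 mm⁴
Solid square: I = a⁴/12  ⇒  a = (12I)^(1/4) = (12×1.613×10^6)^(1/4) = 66.3 mm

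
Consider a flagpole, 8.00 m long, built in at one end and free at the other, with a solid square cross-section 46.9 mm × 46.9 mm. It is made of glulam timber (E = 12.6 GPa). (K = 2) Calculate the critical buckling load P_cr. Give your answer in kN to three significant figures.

P_cr ≈ 0.196 kN

I = a⁴/12 = 46.9⁴/12 = 4.032×10^5 mm⁴
I = 4.032×10^5 mm⁴ = 4.032×10^-7 m⁴
Effective length L_e = K·L = 2 × 8.00 = 16.00 m
P_cr = π²EI / L_e² = π² × 12.6×10⁹ × 4.032×10^-7 / 16.00² = 195.9 N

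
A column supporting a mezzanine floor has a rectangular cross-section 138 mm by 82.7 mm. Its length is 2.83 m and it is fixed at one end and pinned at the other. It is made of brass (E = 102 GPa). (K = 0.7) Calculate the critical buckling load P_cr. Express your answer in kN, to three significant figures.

P_cr ≈ 1670 kN

Buckling occurs about the weak axis: I_min = h·b³/12 with b = 82.7 mm (the shorter side).
I_min = 138×82.7³/12 = 6.505×10^6 mm⁴
I = 6.505×10^6 mm⁴ = 6.505×10^-6 m⁴
Effective length L_e = K·L = 0.7 × 2.83 = 1.981 m
P_cr = π²EI / L_e² = π² × 102×10⁹ × 6.505×10^-6 / 1.981² = 1.669×10^6 N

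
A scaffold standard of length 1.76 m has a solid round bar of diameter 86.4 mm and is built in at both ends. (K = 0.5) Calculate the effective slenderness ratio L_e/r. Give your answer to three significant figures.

λ ≈ 40.7

I = πd⁴/64 = π×86.4⁴/64 = 2.735×10^6 mm⁴
A = 5.863×10^3 mm²;  r_min = √(I/A) = √(2.735×10^6/5.863×10^3) = 21.60 mm
L_e = K·L = 0.5 × 1.76 m = 0.8800 m = 880.00 mm
λ = L_e / r_min = 880.00 / 21.60 = 40.7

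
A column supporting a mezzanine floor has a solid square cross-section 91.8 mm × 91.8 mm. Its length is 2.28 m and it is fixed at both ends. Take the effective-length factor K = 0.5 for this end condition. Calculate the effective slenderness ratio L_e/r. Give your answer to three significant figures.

For a square r = a/√12 = 91.8/√12 = 26.50 mm
L_e = K·L = 0.5 × 2.28 m = 1.140 m = 1140.0 mm
λ = L_e / r_min = 1140.0 / 26.50 = 43.0

λ ≈ 43.0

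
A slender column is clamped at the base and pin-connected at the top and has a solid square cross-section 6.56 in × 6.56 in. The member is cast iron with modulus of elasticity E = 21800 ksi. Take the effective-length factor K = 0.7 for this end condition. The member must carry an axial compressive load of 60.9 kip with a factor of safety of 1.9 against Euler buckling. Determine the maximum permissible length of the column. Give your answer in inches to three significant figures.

I = a⁴/12 = 6.56⁴/12 = 154.3 in⁴
Required critical load P_cr = n·P = 1.9 × 60.9 = 115.7 kip = 1.157×10^5 lb
From P_cr = π²EI/(K·L)²:  L = (1/K)·√(π²EI/P_cr) = (1/0.7)·√(π²×2.18×10^7×154.3/1.157×10^5)
L = 765 in

L_max ≈ 765 in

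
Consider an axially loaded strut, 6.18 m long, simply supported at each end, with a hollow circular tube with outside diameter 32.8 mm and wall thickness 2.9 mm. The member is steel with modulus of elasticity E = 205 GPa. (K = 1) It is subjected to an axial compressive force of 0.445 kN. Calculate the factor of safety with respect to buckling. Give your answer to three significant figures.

Inner diameter d_i = 32.8 − 2×2.9 = 27.00 mm
I = π(d_o⁴ − d_i⁴)/64 = π(32.8⁴ − 27.00⁴)/64 = 3.073×10^4 mm⁴
I = 3.073×10^4 mm⁴ = 3.073×10^-8 m⁴
Effective length L_e = K·L = 1 × 6.18 = 6.180 m
P_cr = π²EI / L_e² = π² × 205×10⁹ × 3.073×10^-8 / 6.180² = 1.628×10^3 N
Factor of safety n = P_cr / P = 1.6279 / 0.445 = 3.66

n ≈ 3.66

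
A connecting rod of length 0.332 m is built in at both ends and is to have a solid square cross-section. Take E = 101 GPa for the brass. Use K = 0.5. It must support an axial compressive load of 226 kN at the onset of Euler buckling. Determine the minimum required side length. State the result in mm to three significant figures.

L_e = K·L = 0.5 × 0.332 = 0.1660 m
Required I = P_cr·L_e²/(π²E) = 2.260×10^5 × 0.1660² / (π² × 1.01×10^11) = 6.247×10^-9 m⁴
I_req = 6.247×10^3 mm⁴
Solid square: I = a⁴/12  ⇒  a = (12I)^(1/4) = (12×6.247×10^3)^(1/4) = 16.5 mm

a ≈ 16.5 mm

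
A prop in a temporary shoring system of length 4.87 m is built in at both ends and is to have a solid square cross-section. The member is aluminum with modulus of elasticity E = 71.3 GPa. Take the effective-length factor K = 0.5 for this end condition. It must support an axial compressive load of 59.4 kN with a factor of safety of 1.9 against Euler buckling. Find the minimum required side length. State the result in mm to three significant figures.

Required P_cr = n·P = 1.9 × 59.4 = 112.9 kN
L_e = K·L = 0.5 × 4.87 = 2.435 m
Required I = P_cr·L_e²/(π²E) = 1.129×10^5 × 2.435² / (π² × 7.13×10^10) = 9.509×10^-7 m⁴
I_req = 9.509×10^5 mm⁴
Solid square: I = a⁴/12  ⇒  a = (12I)^(1/4) = (12×9.509×10^5)^(1/4) = 58.1 mm

a ≈ 58.1 mm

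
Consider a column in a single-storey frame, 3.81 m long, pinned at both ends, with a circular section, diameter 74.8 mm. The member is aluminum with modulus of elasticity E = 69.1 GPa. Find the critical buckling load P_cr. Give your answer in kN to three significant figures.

P_cr ≈ 72.2 kN

I = πd⁴/64 = π×74.8⁴/64 = 1.537×10^6 mm⁴
I = 1.537×10^6 mm⁴ = 1.537×10^-6 m⁴
Effective length L_e = K·L = 1 × 3.81 = 3.810 m
P_cr = π²EI / L_e² = π² × 69.1×10⁹ × 1.537×10^-6 / 3.810² = 7.219×10^4 N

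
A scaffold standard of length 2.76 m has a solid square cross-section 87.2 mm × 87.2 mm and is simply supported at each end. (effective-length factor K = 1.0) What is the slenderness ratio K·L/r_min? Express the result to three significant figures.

For a square r = a/√12 = 87.2/√12 = 25.17 mm
L_e = K·L = 1 × 2.76 m = 2.760 m = 2760.0 mm
λ = L_e / r_min = 2760.0 / 25.17 = 110

λ ≈ 110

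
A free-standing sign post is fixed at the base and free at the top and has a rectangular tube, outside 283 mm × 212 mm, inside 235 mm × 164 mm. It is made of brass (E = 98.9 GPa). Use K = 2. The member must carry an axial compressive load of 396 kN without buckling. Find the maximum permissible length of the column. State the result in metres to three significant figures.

L_max ≈ 9.23 m

Weak-axis I_min = (h_o·b_o³ − h_i·b_i³)/12 with b_o = 212, b_i = 164.0 mm (shorter outer/inner sides).
I_min = (283×212³ − 235.0×164.0³)/12 = 1.383×10^8 mm⁴
I = 1.383×10^-4 m⁴
At the buckling limit P_cr = P = 3.960×10^5 N
From P_cr = π²EI/(K·L)²:  L = (1/K)·√(π²EI/P_cr) = (1/2)·√(π²×9.89×10^10×1.383×10^-4/3.960×10^5)
L = 9.23 m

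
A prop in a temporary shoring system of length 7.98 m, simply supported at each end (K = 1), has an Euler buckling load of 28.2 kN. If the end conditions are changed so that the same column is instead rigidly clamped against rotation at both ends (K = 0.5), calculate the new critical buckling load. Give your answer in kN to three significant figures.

P_cr ∝ 1/K², so P_cr,new = P_cr,old × (K_old/K_new)² = 28.2 × (1/0.5)²
= 28.2 × 4.000 = 113 kN

P_cr ≈ 113 kN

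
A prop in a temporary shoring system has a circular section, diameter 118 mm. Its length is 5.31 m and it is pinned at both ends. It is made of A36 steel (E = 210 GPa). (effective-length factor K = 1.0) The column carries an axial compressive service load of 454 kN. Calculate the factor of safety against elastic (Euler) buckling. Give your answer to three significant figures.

I = πd⁴/64 = π×118⁴/64 = 9.517×10^6 mm⁴
I = 9.517×10^6 mm⁴ = 9.517×10^-6 m⁴
Effective length L_e = K·L = 1 × 5.31 = 5.310 m
P_cr = π²EI / L_e² = π² × 210×10⁹ × 9.517×10^-6 / 5.310² = 6.996×10^5 N
Factor of safety n = P_cr / P = 699.56 / 454 = 1.54

n ≈ 1.54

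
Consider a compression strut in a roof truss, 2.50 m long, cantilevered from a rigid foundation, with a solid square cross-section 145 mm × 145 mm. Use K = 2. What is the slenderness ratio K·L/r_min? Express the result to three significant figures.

λ ≈ 119

For a square r = a/√12 = 145/√12 = 41.86 mm
L_e = K·L = 2 × 2.50 m = 5.000 m = 5000.0 mm
λ = L_e / r_min = 5000.0 / 41.86 = 119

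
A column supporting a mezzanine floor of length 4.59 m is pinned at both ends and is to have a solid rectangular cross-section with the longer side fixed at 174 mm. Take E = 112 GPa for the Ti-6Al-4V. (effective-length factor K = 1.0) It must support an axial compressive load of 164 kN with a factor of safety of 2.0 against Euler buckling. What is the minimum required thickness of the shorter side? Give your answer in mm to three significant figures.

Required P_cr = n·P = 2.0 × 164 = 328.0 kN
L_e = K·L = 1 × 4.59 = 4.590 m
Required I = P_cr·L_e²/(π²E) = 3.280×10^5 × 4.590² / (π² × 1.12×10^11) = 6.251×10^-6 m⁴
I_req = 6.251×10^6 mm⁴
Rectangle, weak axis: I_min = h·b³/12 with h = 174 mm fixed  ⇒  b = (12I/h)^(1/3) = 75.5 mm

b ≈ 75.5 mm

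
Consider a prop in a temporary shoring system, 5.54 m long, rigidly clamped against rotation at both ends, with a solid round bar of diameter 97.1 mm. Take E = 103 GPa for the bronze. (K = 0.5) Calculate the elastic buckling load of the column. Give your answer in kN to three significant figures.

P_cr ≈ 578 kN

I = πd⁴/64 = π×97.1⁴/64 = 4.364×10^6 mm⁴
I = 4.364×10^6 mm⁴ = 4.364×10^-6 m⁴
Effective length L_e = K·L = 0.5 × 5.54 = 2.770 m
P_cr = π²EI / L_e² = π² × 103×10⁹ × 4.364×10^-6 / 2.770² = 5.781×10^5 N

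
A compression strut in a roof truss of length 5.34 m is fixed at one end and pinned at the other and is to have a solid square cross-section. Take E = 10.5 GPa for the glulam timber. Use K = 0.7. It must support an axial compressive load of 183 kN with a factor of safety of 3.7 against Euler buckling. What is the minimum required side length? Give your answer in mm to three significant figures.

Required P_cr = n·P = 3.7 × 183 = 677.1 kN
L_e = K·L = 0.7 × 5.34 = 3.738 m
Required I = P_cr·L_e²/(π²E) = 6.771×10^5 × 3.738² / (π² × 1.05×10^10) = 9.129×10^-5 m⁴
I_req = 9.129×10^7 mm⁴
Solid square: I = a⁴/12  ⇒  a = (12I)^(1/4) = (12×9.129×10^7)^(1/4) = 182 mm

a ≈ 182 mm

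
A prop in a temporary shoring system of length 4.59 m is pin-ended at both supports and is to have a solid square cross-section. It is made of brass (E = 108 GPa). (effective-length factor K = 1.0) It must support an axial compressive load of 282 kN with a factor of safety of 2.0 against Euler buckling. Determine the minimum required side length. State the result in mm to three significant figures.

Required P_cr = n·P = 2.0 × 282 = 564.0 kN
L_e = K·L = 1 × 4.59 = 4.590 m
Required I = P_cr·L_e²/(π²E) = 5.640×10^5 × 4.590² / (π² × 1.08×10^11) = 1.115×10^-5 m⁴
I_req = 1.115×10^7 mm⁴
Solid square: I = a⁴/12  ⇒  a = (12I)^(1/4) = (12×1.115×10^7)^(1/4) = 108 mm

a ≈ 108 mm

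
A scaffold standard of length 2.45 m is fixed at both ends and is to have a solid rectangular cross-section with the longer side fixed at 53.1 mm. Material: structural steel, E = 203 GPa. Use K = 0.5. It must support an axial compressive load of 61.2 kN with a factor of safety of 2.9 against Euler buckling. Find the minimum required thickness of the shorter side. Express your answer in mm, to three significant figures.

Required P_cr = n·P = 2.9 × 61.2 = 177.5 kN
L_e = K·L = 0.5 × 2.45 = 1.225 m
Required I = P_cr·L_e²/(π²E) = 1.775×10^5 × 1.225² / (π² × 2.03×10^11) = 1.329×10^-7 m⁴
I_req = 1.329×10^5 mm⁴
Rectangle, weak axis: I_min = h·b³/12 with h = 53.1 mm fixed  ⇒  b = (12I/h)^(1/3) = 31.1 mm

b ≈ 31.1 mm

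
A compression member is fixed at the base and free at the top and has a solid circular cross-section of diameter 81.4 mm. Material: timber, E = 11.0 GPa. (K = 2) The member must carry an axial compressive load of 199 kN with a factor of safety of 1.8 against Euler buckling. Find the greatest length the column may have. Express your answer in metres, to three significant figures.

I = πd⁴/64 = π×81.4⁴/64 = 2.155×10^6 mm⁴
I = 2.155×10^-6 m⁴
Required critical load P_cr = n·P = 1.8 × 199 = 358.2 kN = 3.582×10^5 N
From P_cr = π²EI/(K·L)²:  L = (1/K)·√(π²EI/P_cr) = (1/2)·√(π²×1.10×10^10×2.155×10^-6/3.582×10^5)
L = 0.404 m

L_max ≈ 0.404 m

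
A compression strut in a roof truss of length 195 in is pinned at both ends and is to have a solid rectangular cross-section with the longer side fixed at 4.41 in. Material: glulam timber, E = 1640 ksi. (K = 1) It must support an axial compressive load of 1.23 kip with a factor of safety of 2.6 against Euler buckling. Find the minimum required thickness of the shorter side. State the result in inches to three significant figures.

Required P_cr = n·P = 2.6 × 1.23 = 3.198 kip
L_e = K·L = 1 × 195 = 195.0 in
Required I = P_cr·L_e²/(π²E) = 3.198×10^3 × 195.0² / (π² × 1.64×10^6) = 7.513 in⁴
Rectangle, weak axis: I_min = h·b³/12 with h = 4.41 in fixed  ⇒  b = (12I/h)^(1/3) = 2.73 in

b ≈ 2.73 in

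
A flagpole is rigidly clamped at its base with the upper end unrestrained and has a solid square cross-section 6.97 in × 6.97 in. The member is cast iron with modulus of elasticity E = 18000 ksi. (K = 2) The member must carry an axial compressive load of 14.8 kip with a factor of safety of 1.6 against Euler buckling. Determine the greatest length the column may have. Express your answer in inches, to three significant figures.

I = a⁴/12 = 6.97⁴/12 = 196.7 in⁴
Required critical load P_cr = n·P = 1.6 × 14.8 = 23.68 kip = 2.368×10^4 lb
From P_cr = π²EI/(K·L)²:  L = (1/K)·√(π²EI/P_cr) = (1/2)·√(π²×1.80×10^7×196.7/2.368×10^4)
L = 607 in

L_max ≈ 607 in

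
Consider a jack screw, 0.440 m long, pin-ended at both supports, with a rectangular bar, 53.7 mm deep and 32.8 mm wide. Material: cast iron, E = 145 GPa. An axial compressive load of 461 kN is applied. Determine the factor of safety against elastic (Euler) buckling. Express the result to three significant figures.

Buckling occurs about the weak axis: I_min = h·b³/12 with b = 32.8 mm (the shorter side).
I_min = 53.7×32.8³/12 = 1.579×10^5 mm⁴
I = 1.579×10^5 mm⁴ = 1.579×10^-7 m⁴
Effective length L_e = K·L = 1 × 0.440 = 0.4400 m
P_cr = π²EI / L_e² = π² × 145×10⁹ × 1.579×10^-7 / 0.4400² = 1.167×10^6 N
Factor of safety n = P_cr / P = 1167.3 / 461 = 2.53

n ≈ 2.53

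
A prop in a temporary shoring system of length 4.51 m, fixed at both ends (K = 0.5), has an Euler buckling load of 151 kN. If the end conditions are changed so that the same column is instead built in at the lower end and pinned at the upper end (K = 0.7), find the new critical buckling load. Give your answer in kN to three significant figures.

P_cr ≈ 77.0 kN

P_cr ∝ 1/K², so P_cr,new = P_cr,old × (K_old/K_new)² = 151 × (0.5/0.7)²
= 151 × 0.5102 = 77.0 kN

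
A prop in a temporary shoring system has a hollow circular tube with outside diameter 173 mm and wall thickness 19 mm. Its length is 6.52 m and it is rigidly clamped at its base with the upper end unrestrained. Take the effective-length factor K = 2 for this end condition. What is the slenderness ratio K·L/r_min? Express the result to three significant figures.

Inner diameter d_i = 173 − 2×19 = 135.0 mm
I = π(d_o⁴ − d_i⁴)/64 = π(173⁴ − 135.0⁴)/64 = 2.767×10^7 mm⁴
A = 9.192×10^3 mm²;  r_min = √(I/A) = √(2.767×10^7/9.192×10^3) = 54.86 mm
L_e = K·L = 2 × 6.52 m = 13.04 m = 13040 mm
λ = L_e / r_min = 13040 / 54.86 = 238

λ ≈ 238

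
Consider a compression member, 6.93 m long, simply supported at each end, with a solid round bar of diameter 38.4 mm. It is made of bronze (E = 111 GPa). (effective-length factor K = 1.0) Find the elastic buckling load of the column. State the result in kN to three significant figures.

P_cr ≈ 2.43 kN

I = πd⁴/64 = π×38.4⁴/64 = 1.067×10^5 mm⁴
I = 1.067×10^5 mm⁴ = 1.067×10^-7 m⁴
Effective length L_e = K·L = 1 × 6.93 = 6.930 m
P_cr = π²EI / L_e² = π² × 111×10⁹ × 1.067×10^-7 / 6.930² = 2.435×10^3 N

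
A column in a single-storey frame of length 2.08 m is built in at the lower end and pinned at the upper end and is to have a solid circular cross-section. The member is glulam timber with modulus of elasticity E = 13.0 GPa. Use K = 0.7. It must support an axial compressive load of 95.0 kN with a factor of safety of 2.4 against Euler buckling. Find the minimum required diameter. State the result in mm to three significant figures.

Required P_cr = n·P = 2.4 × 95.0 = 228.0 kN
L_e = K·L = 0.7 × 2.08 = 1.456 m
Required I = P_cr·L_e²/(π²E) = 2.280×10^5 × 1.456² / (π² × 1.30×10^10) = 3.767×10^-6 m⁴
I_req = 3.767×10^6 mm⁴
Solid circle: I = πd⁴/64  ⇒  d = (64I/π)^(1/4) = (64×3.767×10^6/π)^(1/4) = 93.6 mm

d ≈ 93.6 mm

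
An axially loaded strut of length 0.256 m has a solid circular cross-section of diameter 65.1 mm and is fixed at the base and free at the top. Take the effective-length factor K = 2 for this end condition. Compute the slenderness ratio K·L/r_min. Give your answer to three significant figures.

I = πd⁴/64 = π×65.1⁴/64 = 8.816×10^5 mm⁴
A = 3.329×10^3 mm²;  r_min = √(I/A) = √(8.816×10^5/3.329×10^3) = 16.27 mm
L_e = K·L = 2 × 0.256 m = 0.5120 m = 512.00 mm
λ = L_e / r_min = 512.00 / 16.27 = 31.5

λ ≈ 31.5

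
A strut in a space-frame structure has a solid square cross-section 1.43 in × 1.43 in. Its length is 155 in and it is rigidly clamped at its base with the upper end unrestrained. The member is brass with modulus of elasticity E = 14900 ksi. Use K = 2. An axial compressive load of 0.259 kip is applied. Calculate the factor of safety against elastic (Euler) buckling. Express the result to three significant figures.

n ≈ 2.06

I = a⁴/12 = 1.43⁴/12 = 0.3485 in⁴
Effective length L_e = K·L = 2 × 155 = 310.0 in
P_cr = π²EI / L_e² = π² × 14900×10³ × 0.3485 / 310.0² = 533.2 lb
Factor of safety n = P_cr / P = 0.53324 / 0.259 = 2.06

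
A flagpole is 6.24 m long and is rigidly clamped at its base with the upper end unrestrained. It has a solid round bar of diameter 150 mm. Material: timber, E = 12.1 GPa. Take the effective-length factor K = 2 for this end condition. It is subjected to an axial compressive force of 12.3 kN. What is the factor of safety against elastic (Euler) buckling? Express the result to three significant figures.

n ≈ 1.55

I = πd⁴/64 = π×150⁴/64 = 2.485×10^7 mm⁴
I = 2.485×10^7 mm⁴ = 2.485×10^-5 m⁴
Effective length L_e = K·L = 2 × 6.24 = 12.48 m
P_cr = π²EI / L_e² = π² × 12.1×10⁹ × 2.485×10^-5 / 12.48² = 1.905×10^4 N
Factor of safety n = P_cr / P = 19.054 / 12.3 = 1.55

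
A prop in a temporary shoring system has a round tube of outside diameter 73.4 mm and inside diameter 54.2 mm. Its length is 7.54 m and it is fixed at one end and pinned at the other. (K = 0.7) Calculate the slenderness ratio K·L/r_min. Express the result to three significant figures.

λ ≈ 231

d_o = 73.4 mm, d_i = 54.2 mm
I = π(d_o⁴ − d_i⁴)/64 = π(73.4⁴ − 54.20⁴)/64 = 1.001×10^6 mm⁴
A = 1.924×10^3 mm²;  r_min = √(I/A) = √(1.001×10^6/1.924×10^3) = 22.81 mm
L_e = K·L = 0.7 × 7.54 m = 5.278 m = 5278.0 mm
λ = L_e / r_min = 5278.0 / 22.81 = 231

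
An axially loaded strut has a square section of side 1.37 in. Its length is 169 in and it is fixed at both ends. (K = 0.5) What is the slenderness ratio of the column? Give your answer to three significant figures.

I = a⁴/12 = 1.37⁴/12 = 0.2936 in⁴
A = 1.877 in²;  r_min = √(I/A) = √(0.2936/1.877) = 0.3955 in
L_e = K·L = 0.5 × 169 = 84.50 in
λ = L_e / r_min = 84.500 / 0.3955 = 214

λ ≈ 214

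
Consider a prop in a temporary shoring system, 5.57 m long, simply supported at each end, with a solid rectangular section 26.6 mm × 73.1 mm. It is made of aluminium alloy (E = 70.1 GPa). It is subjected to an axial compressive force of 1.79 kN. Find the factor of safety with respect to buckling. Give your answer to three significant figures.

Buckling occurs about the weak axis: I_min = h·b³/12 with b = 26.6 mm (the shorter side).
I_min = 73.1×26.6³/12 = 1.147×10^5 mm⁴
I = 1.147×10^5 mm⁴ = 1.147×10^-7 m⁴
Effective length L_e = K·L = 1 × 5.57 = 5.570 m
P_cr = π²EI / L_e² = π² × 70.1×10⁹ × 1.147×10^-7 / 5.570² = 2.557×10^3 N
Factor of safety n = P_cr / P = 2.5568 / 1.79 = 1.43

n ≈ 1.43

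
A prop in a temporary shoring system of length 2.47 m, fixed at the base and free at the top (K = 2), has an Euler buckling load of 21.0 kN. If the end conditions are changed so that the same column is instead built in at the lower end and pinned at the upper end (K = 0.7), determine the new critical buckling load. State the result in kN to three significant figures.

P_cr ≈ 171 kN

P_cr ∝ 1/K², so P_cr,new = P_cr,old × (K_old/K_new)² = 21.0 × (2/0.7)²
= 21.0 × 8.163 = 171 kN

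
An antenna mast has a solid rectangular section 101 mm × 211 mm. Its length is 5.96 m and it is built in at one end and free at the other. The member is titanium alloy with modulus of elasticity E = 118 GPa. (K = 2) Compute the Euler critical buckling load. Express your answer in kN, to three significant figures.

P_cr ≈ 148 kN

Buckling occurs about the weak axis: I_min = h·b³/12 with b = 101 mm (the shorter side).
I_min = 211×101³/12 = 1.812×10^7 mm⁴
I = 1.812×10^7 mm⁴ = 1.812×10^-5 m⁴
Effective length L_e = K·L = 2 × 5.96 = 11.92 m
P_cr = π²EI / L_e² = π² × 118×10⁹ × 1.812×10^-5 / 11.92² = 1.485×10^5 N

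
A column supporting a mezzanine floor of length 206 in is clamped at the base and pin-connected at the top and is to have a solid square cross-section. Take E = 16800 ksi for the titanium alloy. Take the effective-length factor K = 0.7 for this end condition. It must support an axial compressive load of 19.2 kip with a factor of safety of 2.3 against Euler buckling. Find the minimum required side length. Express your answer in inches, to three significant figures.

Required P_cr = n·P = 2.3 × 19.2 = 44.16 kip
L_e = K·L = 0.7 × 206 = 144.2 in
Required I = P_cr·L_e²/(π²E) = 4.416×10^4 × 144.2² / (π² × 1.68×10^7) = 5.538 in⁴
Solid square: I = a⁴/12  ⇒  a = (12I)^(1/4) = (12×5.538)^(1/4) = 2.86 in

a ≈ 2.86 in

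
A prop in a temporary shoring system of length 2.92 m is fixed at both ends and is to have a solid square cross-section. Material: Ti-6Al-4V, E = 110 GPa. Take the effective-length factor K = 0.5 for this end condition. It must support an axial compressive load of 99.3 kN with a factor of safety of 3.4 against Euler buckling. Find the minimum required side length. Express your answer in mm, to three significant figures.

a ≈ 53.1 mm

Required P_cr = n·P = 3.4 × 99.3 = 337.6 kN
L_e = K·L = 0.5 × 2.92 = 1.460 m
Required I = P_cr·L_e²/(π²E) = 3.376×10^5 × 1.460² / (π² × 1.10×10^11) = 6.629×10^-7 m⁴
I_req = 6.629×10^5 mm⁴
Solid square: I = a⁴/12  ⇒  a = (12I)^(1/4) = (12×6.629×10^5)^(1/4) = 53.1 mm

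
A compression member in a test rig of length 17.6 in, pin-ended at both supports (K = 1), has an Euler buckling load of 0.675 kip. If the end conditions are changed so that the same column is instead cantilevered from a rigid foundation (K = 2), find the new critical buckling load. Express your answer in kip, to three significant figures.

P_cr ≈ 0.169 kip

P_cr ∝ 1/K², so P_cr,new = P_cr,old × (K_old/K_new)² = 0.675 × (1/2)²
= 0.675 × 0.2500 = 0.169 kip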